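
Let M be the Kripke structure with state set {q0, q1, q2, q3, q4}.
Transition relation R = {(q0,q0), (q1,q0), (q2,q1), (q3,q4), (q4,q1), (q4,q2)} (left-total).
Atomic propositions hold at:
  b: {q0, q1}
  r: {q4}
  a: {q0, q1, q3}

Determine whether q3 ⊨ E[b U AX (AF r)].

AF r: least fixpoint, start Z0 = {q4}, add states with every successor in Z. Z1 = {q3, q4}; fixed.
Sat(AF r) = {q3, q4}
Sat(AX (AF r)) = {s : every successor in {q3, q4}} = {q3}
E[b U AX (AF r)]: least fixpoint, start Z0 = Sat(AX (AF r)) = {q3}, add states in Sat(b) with some successor in Z. Already a fixed point.
Sat(E[b U AX (AF r)]) = {q3}
q3 ∈ Sat(E[b U AX (AF r)]) = {q3}, so the formula holds at q3.

Yes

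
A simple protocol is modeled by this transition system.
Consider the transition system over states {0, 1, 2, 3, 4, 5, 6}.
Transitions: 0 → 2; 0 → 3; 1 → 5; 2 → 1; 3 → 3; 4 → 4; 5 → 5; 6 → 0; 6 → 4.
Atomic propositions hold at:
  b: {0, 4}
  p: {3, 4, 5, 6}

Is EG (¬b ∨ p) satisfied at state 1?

Yes

Sat(¬b) = {1, 2, 3, 5, 6}
Sat(¬b ∨ p) = {1, 2, 3, 4, 5, 6}
EG (¬b ∨ p): greatest fixpoint, start Z0 = {1, 2, 3, 4, 5, 6}, keep only states in Sat with some successor in Z. Already a fixed point.
Sat(EG (¬b ∨ p)) = {1, 2, 3, 4, 5, 6}
1 ∈ Sat(EG (¬b ∨ p)) = {1, 2, 3, 4, 5, 6}, so the formula holds at 1.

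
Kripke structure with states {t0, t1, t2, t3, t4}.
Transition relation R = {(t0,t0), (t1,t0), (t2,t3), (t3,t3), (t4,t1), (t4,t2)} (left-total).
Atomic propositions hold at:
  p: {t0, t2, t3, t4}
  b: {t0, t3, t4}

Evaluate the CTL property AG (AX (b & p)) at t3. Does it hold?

Yes

Sat(b & p) = {t0, t3, t4}
Sat(AX (b & p)) = {s : every successor in {t0, t3, t4}} = {t0, t1, t2, t3}
AG (AX (b & p)): greatest fixpoint, start Z0 = {t0, t1, t2, t3}, keep only states in Sat with every successor in Z. Already a fixed point.
Sat(AG (AX (b & p))) = {t0, t1, t2, t3}
t3 ∈ Sat(AG (AX (b & p))) = {t0, t1, t2, t3}, so the formula holds at t3.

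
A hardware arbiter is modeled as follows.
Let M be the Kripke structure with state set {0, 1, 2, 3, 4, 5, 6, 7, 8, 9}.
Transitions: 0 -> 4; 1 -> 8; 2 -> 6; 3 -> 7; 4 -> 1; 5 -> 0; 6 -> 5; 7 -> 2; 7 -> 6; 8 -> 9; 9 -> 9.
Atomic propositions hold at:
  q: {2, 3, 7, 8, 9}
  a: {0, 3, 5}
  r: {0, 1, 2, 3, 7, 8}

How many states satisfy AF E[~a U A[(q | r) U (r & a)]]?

Sat(~a) = {1, 2, 4, 6, 7, 8, 9}
Sat(q | r) = {0, 1, 2, 3, 7, 8, 9}
Sat(r & a) = {0, 3}
A[(q | r) U (r & a)]: least fixpoint, start Z0 = Sat((r & a)) = {0, 3}, add states in Sat(q | r) with every successor in Z. Already a fixed point.
Sat(A[(q | r) U (r & a)]) = {0, 3}
E[~a U A[(q | r) U (r & a)]]: least fixpoint, start Z0 = Sat(A[(q | r) U (r & a)]) = {0, 3}, add states in Sat(~a) with some successor in Z. Already a fixed point.
Sat(E[~a U A[(q | r) U (r & a)]]) = {0, 3}
AF E[~a U A[(q | r) U (r & a)]]: least fixpoint, start Z0 = {0, 3}, add states with every successor in Z. Z1 = {0, 3, 5}; Z2 = {0, 3, 5, 6}; Z3 = {0, 2, 3, 5, 6}; Z4 = {0, 2, 3, 5, 6, 7}; fixed.
Sat(AF E[~a U A[(q | r) U (r & a)]]) = {0, 2, 3, 5, 6, 7}
|Sat(AF E[~a U A[(q | r) U (r & a)]])| = |{0, 2, 3, 5, 6, 7}| = 6.

6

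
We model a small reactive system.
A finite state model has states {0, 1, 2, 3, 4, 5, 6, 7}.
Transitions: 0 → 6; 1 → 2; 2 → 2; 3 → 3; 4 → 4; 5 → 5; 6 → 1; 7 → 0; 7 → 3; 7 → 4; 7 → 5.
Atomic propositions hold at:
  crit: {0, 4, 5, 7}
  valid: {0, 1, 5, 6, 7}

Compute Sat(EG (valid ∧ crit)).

Sat(valid ∧ crit) = {0, 5, 7}
EG (valid ∧ crit): greatest fixpoint, start Z0 = {0, 5, 7}, keep only states in Sat with some successor in Z. Z1 = {5, 7}; fixed.
Sat(EG (valid ∧ crit)) = {5, 7}

{5, 7}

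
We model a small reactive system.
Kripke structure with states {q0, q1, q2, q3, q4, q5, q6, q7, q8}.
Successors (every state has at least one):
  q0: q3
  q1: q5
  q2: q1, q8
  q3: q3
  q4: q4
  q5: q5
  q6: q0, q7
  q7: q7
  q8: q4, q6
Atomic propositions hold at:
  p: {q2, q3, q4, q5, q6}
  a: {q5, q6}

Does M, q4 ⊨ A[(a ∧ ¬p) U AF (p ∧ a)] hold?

Sat(¬p) = {q0, q1, q7, q8}
Sat(a ∧ ¬p) = ∅
Sat(p ∧ a) = {q5, q6}
AF (p ∧ a): least fixpoint, start Z0 = {q5, q6}, add states with every successor in Z. Z1 = {q1, q5, q6}; fixed.
Sat(AF (p ∧ a)) = {q1, q5, q6}
A[(a ∧ ¬p) U AF (p ∧ a)]: least fixpoint, start Z0 = Sat(AF (p ∧ a)) = {q1, q5, q6}, add states in Sat(a ∧ ¬p) with every successor in Z. Already a fixed point.
Sat(A[(a ∧ ¬p) U AF (p ∧ a)]) = {q1, q5, q6}
q4 ∉ Sat(A[(a ∧ ¬p) U AF (p ∧ a)]) = {q1, q5, q6}, so the formula does not hold at q4.

No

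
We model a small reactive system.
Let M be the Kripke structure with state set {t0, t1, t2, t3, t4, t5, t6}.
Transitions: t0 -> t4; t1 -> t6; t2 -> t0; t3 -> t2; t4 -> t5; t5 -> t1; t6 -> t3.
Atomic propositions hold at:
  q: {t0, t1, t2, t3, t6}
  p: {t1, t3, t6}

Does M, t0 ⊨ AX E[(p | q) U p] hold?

No

Sat(p | q) = {t0, t1, t2, t3, t6}
E[(p | q) U p]: least fixpoint, start Z0 = Sat(p) = {t1, t3, t6}, add states in Sat(p | q) with some successor in Z. Already a fixed point.
Sat(E[(p | q) U p]) = {t1, t3, t6}
Sat(AX E[(p | q) U p]) = {s : every successor in {t1, t3, t6}} = {t1, t5, t6}
t0 ∉ Sat(AX E[(p | q) U p]) = {t1, t5, t6}, so the formula does not hold at t0.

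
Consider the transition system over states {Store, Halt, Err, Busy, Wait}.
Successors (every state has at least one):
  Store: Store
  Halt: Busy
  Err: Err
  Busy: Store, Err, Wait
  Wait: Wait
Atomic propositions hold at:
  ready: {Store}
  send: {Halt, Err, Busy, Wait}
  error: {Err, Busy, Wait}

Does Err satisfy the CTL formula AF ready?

AF ready: least fixpoint, start Z0 = {Store}, add states with every successor in Z. Already a fixed point.
Sat(AF ready) = {Store}
Err ∉ Sat(AF ready) = {Store}, so the formula does not hold at Err.

No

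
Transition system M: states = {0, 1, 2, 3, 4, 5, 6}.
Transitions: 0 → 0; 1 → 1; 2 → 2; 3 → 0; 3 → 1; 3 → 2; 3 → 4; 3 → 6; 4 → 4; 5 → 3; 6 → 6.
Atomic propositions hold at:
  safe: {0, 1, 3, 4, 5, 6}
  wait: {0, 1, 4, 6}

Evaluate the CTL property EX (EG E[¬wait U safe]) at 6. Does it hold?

Yes

Sat(¬wait) = {2, 3, 5}
E[¬wait U safe]: least fixpoint, start Z0 = Sat(safe) = {0, 1, 3, 4, 5, 6}, add states in Sat(¬wait) with some successor in Z. Already a fixed point.
Sat(E[¬wait U safe]) = {0, 1, 3, 4, 5, 6}
EG E[¬wait U safe]: greatest fixpoint, start Z0 = {0, 1, 3, 4, 5, 6}, keep only states in Sat with some successor in Z. Already a fixed point.
Sat(EG E[¬wait U safe]) = {0, 1, 3, 4, 5, 6}
Sat(EX (EG E[¬wait U safe])) = {s : some successor in {0, 1, 3, 4, 5, 6}} = {0, 1, 3, 4, 5, 6}
6 ∈ Sat(EX (EG E[¬wait U safe])) = {0, 1, 3, 4, 5, 6}, so the formula holds at 6.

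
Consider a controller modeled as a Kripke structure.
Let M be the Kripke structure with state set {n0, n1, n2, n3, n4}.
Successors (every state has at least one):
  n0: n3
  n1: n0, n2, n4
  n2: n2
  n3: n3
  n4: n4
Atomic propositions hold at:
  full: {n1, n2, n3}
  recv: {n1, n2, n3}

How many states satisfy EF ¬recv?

3

Sat(¬recv) = {n0, n4}
EF ¬recv: least fixpoint, start Z0 = {n0, n4}, add states with some successor in Z. Z1 = {n0, n1, n4}; fixed.
Sat(EF ¬recv) = {n0, n1, n4}
|Sat(EF ¬recv)| = |{n0, n1, n4}| = 3.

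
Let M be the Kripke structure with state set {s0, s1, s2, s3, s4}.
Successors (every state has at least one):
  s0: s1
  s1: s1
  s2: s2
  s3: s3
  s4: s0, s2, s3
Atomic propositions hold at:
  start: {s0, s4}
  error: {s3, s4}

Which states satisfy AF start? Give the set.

AF start: least fixpoint, start Z0 = {s0, s4}, add states with every successor in Z. Already a fixed point.
Sat(AF start) = {s0, s4}

{s0, s4}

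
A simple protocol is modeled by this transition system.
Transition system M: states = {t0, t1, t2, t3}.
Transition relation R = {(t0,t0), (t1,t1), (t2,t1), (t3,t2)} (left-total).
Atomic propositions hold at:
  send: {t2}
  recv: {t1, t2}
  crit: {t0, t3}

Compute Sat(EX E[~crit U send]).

{t3}

Sat(~crit) = {t1, t2}
E[~crit U send]: least fixpoint, start Z0 = Sat(send) = {t2}, add states in Sat(~crit) with some successor in Z. Already a fixed point.
Sat(E[~crit U send]) = {t2}
Sat(EX E[~crit U send]) = {s : some successor in {t2}} = {t3}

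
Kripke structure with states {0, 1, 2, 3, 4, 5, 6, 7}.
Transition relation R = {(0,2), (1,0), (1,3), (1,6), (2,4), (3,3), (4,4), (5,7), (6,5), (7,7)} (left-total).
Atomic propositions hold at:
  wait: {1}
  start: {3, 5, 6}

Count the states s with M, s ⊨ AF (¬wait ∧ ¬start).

Sat(¬wait) = {0, 2, 3, 4, 5, 6, 7}
Sat(¬start) = {0, 1, 2, 4, 7}
Sat(¬wait ∧ ¬start) = {0, 2, 4, 7}
AF (¬wait ∧ ¬start): least fixpoint, start Z0 = {0, 2, 4, 7}, add states with every successor in Z. Z1 = {0, 2, 4, 5, 7}; Z2 = {0, 2, 4, 5, 6, 7}; fixed.
Sat(AF (¬wait ∧ ¬start)) = {0, 2, 4, 5, 6, 7}
|Sat(AF (¬wait ∧ ¬start))| = |{0, 2, 4, 5, 6, 7}| = 6.

6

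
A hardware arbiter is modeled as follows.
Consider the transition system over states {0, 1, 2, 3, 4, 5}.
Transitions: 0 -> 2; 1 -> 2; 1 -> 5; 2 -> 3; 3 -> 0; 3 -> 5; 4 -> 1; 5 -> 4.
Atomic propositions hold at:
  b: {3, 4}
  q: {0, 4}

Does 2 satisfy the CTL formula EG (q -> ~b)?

Sat(~b) = {0, 1, 2, 5}
Sat(q -> ~b) = {0, 1, 2, 3, 5}
EG (q -> ~b): greatest fixpoint, start Z0 = {0, 1, 2, 3, 5}, keep only states in Sat with some successor in Z. Z1 = {0, 1, 2, 3}; fixed.
Sat(EG (q -> ~b)) = {0, 1, 2, 3}
2 ∈ Sat(EG (q -> ~b)) = {0, 1, 2, 3}, so the formula holds at 2.

Yes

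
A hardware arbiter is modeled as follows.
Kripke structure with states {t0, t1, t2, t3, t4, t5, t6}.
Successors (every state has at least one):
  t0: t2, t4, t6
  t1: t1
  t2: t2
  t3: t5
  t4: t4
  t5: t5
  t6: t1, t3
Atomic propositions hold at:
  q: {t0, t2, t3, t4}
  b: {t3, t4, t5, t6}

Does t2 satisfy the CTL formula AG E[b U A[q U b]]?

A[q U b]: least fixpoint, start Z0 = Sat(b) = {t3, t4, t5, t6}, add states in Sat(q) with every successor in Z. Already a fixed point.
Sat(A[q U b]) = {t3, t4, t5, t6}
E[b U A[q U b]]: least fixpoint, start Z0 = Sat(A[q U b]) = {t3, t4, t5, t6}, add states in Sat(b) with some successor in Z. Already a fixed point.
Sat(E[b U A[q U b]]) = {t3, t4, t5, t6}
AG E[b U A[q U b]]: greatest fixpoint, start Z0 = {t3, t4, t5, t6}, keep only states in Sat with every successor in Z. Z1 = {t3, t4, t5}; fixed.
Sat(AG E[b U A[q U b]]) = {t3, t4, t5}
t2 ∉ Sat(AG E[b U A[q U b]]) = {t3, t4, t5}, so the formula does not hold at t2.

No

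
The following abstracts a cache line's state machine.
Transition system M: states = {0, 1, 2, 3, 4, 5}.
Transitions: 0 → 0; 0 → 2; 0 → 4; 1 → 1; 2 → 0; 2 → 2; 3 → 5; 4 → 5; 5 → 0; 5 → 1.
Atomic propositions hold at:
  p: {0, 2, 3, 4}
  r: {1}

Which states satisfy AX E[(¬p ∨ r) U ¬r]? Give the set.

{0, 2, 3, 4}

Sat(¬p) = {1, 5}
Sat(¬p ∨ r) = {1, 5}
Sat(¬r) = {0, 2, 3, 4, 5}
E[(¬p ∨ r) U ¬r]: least fixpoint, start Z0 = Sat(¬r) = {0, 2, 3, 4, 5}, add states in Sat(¬p ∨ r) with some successor in Z. Already a fixed point.
Sat(E[(¬p ∨ r) U ¬r]) = {0, 2, 3, 4, 5}
Sat(AX E[(¬p ∨ r) U ¬r]) = {s : every successor in {0, 2, 3, 4, 5}} = {0, 2, 3, 4}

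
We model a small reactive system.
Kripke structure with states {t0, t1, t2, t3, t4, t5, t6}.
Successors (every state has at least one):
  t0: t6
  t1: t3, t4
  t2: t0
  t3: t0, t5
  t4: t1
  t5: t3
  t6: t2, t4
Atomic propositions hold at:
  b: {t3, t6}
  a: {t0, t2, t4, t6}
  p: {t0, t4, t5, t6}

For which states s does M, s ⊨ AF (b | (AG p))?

AG p: greatest fixpoint, start Z0 = {t0, t4, t5, t6}, keep only states in Sat with every successor in Z. Z1 = {t0}; Z2 = ∅; fixed.
Sat(AG p) = ∅
Sat(b | (AG p)) = {t3, t6}
AF (b | (AG p)): least fixpoint, start Z0 = {t3, t6}, add states with every successor in Z. Z1 = {t0, t3, t5, t6}; Z2 = {t0, t2, t3, t5, t6}; fixed.
Sat(AF (b | (AG p))) = {t0, t2, t3, t5, t6}

{t0, t2, t3, t5, t6}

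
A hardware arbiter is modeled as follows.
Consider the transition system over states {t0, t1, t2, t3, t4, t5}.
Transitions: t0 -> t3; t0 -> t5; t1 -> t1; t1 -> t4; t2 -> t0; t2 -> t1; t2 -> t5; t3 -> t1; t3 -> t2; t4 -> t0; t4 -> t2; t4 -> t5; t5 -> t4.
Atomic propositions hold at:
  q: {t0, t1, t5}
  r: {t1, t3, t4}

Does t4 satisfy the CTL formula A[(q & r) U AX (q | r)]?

No

Sat(q & r) = {t1}
Sat(q | r) = {t0, t1, t3, t4, t5}
Sat(AX (q | r)) = {s : every successor in {t0, t1, t3, t4, t5}} = {t0, t1, t2, t5}
A[(q & r) U AX (q | r)]: least fixpoint, start Z0 = Sat(AX (q | r)) = {t0, t1, t2, t5}, add states in Sat(q & r) with every successor in Z. Already a fixed point.
Sat(A[(q & r) U AX (q | r)]) = {t0, t1, t2, t5}
t4 ∉ Sat(A[(q & r) U AX (q | r)]) = {t0, t1, t2, t5}, so the formula does not hold at t4.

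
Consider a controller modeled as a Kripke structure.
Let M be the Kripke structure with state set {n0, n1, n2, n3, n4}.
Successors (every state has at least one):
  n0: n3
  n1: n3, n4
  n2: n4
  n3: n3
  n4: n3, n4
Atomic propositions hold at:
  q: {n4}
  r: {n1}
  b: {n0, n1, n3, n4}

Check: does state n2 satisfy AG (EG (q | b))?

Sat(q | b) = {n0, n1, n3, n4}
EG (q | b): greatest fixpoint, start Z0 = {n0, n1, n3, n4}, keep only states in Sat with some successor in Z. Already a fixed point.
Sat(EG (q | b)) = {n0, n1, n3, n4}
AG (EG (q | b)): greatest fixpoint, start Z0 = {n0, n1, n3, n4}, keep only states in Sat with every successor in Z. Already a fixed point.
Sat(AG (EG (q | b))) = {n0, n1, n3, n4}
n2 ∉ Sat(AG (EG (q | b))) = {n0, n1, n3, n4}, so the formula does not hold at n2.

No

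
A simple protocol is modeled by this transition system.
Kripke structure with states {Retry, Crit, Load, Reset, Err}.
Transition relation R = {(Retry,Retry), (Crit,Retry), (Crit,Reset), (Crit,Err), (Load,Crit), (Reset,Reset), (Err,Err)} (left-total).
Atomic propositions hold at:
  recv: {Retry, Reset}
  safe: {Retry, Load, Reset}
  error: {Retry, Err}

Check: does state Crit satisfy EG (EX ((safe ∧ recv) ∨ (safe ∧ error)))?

Yes

Sat(safe ∧ recv) = {Retry, Reset}
Sat(safe ∧ error) = {Retry}
Sat((safe ∧ recv) ∨ (safe ∧ error)) = {Retry, Reset}
Sat(EX ((safe ∧ recv) ∨ (safe ∧ error))) = {s : some successor in {Retry, Reset}} = {Retry, Crit, Reset}
EG (EX ((safe ∧ recv) ∨ (safe ∧ error))): greatest fixpoint, start Z0 = {Retry, Crit, Reset}, keep only states in Sat with some successor in Z. Already a fixed point.
Sat(EG (EX ((safe ∧ recv) ∨ (safe ∧ error)))) = {Retry, Crit, Reset}
Crit ∈ Sat(EG (EX ((safe ∧ recv) ∨ (safe ∧ error)))) = {Retry, Crit, Reset}, so the formula holds at Crit.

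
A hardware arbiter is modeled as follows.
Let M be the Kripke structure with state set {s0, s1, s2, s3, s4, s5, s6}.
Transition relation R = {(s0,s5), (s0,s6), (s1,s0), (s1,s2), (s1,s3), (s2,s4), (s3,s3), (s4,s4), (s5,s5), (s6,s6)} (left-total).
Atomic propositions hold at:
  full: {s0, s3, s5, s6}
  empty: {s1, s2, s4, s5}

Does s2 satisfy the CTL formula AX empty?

Yes

Sat(AX empty) = {s : every successor in {s1, s2, s4, s5}} = {s2, s4, s5}
s2 ∈ Sat(AX empty) = {s2, s4, s5}, so the formula holds at s2.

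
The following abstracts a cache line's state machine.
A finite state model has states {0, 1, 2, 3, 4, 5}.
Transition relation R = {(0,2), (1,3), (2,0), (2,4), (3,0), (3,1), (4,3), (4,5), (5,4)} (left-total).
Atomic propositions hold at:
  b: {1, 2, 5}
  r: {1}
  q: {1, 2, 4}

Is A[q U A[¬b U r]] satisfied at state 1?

Yes

Sat(¬b) = {0, 3, 4}
A[¬b U r]: least fixpoint, start Z0 = Sat(r) = {1}, add states in Sat(¬b) with every successor in Z. Already a fixed point.
Sat(A[¬b U r]) = {1}
A[q U A[¬b U r]]: least fixpoint, start Z0 = Sat(A[¬b U r]) = {1}, add states in Sat(q) with every successor in Z. Already a fixed point.
Sat(A[q U A[¬b U r]]) = {1}
1 ∈ Sat(A[q U A[¬b U r]]) = {1}, so the formula holds at 1.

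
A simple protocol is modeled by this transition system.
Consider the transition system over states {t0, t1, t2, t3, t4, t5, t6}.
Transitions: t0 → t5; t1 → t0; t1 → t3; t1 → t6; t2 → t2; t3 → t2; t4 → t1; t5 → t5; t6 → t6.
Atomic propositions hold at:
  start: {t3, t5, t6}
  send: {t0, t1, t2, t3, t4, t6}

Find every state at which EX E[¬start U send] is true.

{t1, t2, t3, t4, t6}

Sat(¬start) = {t0, t1, t2, t4}
E[¬start U send]: least fixpoint, start Z0 = Sat(send) = {t0, t1, t2, t3, t4, t6}, add states in Sat(¬start) with some successor in Z. Already a fixed point.
Sat(E[¬start U send]) = {t0, t1, t2, t3, t4, t6}
Sat(EX E[¬start U send]) = {s : some successor in {t0, t1, t2, t3, t4, t6}} = {t1, t2, t3, t4, t6}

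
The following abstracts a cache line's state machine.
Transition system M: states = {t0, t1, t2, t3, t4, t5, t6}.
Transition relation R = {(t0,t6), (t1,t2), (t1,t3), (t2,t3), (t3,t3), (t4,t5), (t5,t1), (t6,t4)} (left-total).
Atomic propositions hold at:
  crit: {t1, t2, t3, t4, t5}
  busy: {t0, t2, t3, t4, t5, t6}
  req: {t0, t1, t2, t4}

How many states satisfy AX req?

Sat(AX req) = {s : every successor in {t0, t1, t2, t4}} = {t5, t6}
|Sat(AX req)| = |{t5, t6}| = 2.

2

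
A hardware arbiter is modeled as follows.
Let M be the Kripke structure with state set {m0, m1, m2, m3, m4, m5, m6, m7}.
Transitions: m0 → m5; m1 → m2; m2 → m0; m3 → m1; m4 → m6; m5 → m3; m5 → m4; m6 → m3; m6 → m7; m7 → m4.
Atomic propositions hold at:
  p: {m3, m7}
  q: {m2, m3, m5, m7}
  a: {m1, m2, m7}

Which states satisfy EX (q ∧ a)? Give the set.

Sat(q ∧ a) = {m2, m7}
Sat(EX (q ∧ a)) = {s : some successor in {m2, m7}} = {m1, m6}

{m1, m6}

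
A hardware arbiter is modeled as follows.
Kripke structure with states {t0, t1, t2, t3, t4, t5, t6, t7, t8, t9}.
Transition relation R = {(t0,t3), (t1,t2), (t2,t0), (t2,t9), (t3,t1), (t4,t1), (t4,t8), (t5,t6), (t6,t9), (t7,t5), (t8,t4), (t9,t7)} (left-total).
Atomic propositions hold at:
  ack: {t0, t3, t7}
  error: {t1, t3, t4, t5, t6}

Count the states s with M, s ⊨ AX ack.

2

Sat(AX ack) = {s : every successor in {t0, t3, t7}} = {t0, t9}
|Sat(AX ack)| = |{t0, t9}| = 2.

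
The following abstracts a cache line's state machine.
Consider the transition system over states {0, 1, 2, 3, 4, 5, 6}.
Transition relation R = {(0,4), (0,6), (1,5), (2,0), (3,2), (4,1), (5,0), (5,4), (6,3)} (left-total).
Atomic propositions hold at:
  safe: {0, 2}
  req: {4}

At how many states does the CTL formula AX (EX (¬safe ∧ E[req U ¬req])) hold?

5

Sat(¬safe) = {1, 3, 4, 5, 6}
Sat(¬req) = {0, 1, 2, 3, 5, 6}
E[req U ¬req]: least fixpoint, start Z0 = Sat(¬req) = {0, 1, 2, 3, 5, 6}, add states in Sat(req) with some successor in Z. Z1 = {0, 1, 2, 3, 4, 5, 6}; fixed.
Sat(E[req U ¬req]) = {0, 1, 2, 3, 4, 5, 6}
Sat(¬safe ∧ E[req U ¬req]) = {1, 3, 4, 5, 6}
Sat(EX (¬safe ∧ E[req U ¬req])) = {s : some successor in {1, 3, 4, 5, 6}} = {0, 1, 4, 5, 6}
Sat(AX (EX (¬safe ∧ E[req U ¬req]))) = {s : every successor in {0, 1, 4, 5, 6}} = {0, 1, 2, 4, 5}
|Sat(AX (EX (¬safe ∧ E[req U ¬req])))| = |{0, 1, 2, 4, 5}| = 5.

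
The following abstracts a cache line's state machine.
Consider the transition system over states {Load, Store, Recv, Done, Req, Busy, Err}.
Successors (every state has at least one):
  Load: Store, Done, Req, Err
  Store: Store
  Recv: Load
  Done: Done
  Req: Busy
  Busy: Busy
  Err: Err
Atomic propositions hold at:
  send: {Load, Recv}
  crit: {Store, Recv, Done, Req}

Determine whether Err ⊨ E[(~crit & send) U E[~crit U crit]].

No

Sat(~crit) = {Load, Busy, Err}
Sat(~crit & send) = {Load}
E[~crit U crit]: least fixpoint, start Z0 = Sat(crit) = {Store, Recv, Done, Req}, add states in Sat(~crit) with some successor in Z. Z1 = {Load, Store, Recv, Done, Req}; fixed.
Sat(E[~crit U crit]) = {Load, Store, Recv, Done, Req}
E[(~crit & send) U E[~crit U crit]]: least fixpoint, start Z0 = Sat(E[~crit U crit]) = {Load, Store, Recv, Done, Req}, add states in Sat(~crit & send) with some successor in Z. Already a fixed point.
Sat(E[(~crit & send) U E[~crit U crit]]) = {Load, Store, Recv, Done, Req}
Err ∉ Sat(E[(~crit & send) U E[~crit U crit]]) = {Load, Store, Recv, Done, Req}, so the formula does not hold at Err.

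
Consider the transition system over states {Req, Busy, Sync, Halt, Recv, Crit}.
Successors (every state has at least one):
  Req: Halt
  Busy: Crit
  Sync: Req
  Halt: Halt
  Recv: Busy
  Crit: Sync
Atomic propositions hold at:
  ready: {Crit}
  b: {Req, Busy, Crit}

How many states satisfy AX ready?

1

Sat(AX ready) = {s : every successor in {Crit}} = {Busy}
|Sat(AX ready)| = |{Busy}| = 1.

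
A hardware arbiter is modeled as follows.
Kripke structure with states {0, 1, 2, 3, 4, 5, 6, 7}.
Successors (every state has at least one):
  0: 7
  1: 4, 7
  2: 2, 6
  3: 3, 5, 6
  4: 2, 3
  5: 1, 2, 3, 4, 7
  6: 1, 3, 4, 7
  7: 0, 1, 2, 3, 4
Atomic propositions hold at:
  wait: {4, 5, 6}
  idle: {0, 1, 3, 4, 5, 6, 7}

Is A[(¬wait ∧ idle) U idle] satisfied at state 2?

Sat(¬wait) = {0, 1, 2, 3, 7}
Sat(¬wait ∧ idle) = {0, 1, 3, 7}
A[(¬wait ∧ idle) U idle]: least fixpoint, start Z0 = Sat(idle) = {0, 1, 3, 4, 5, 6, 7}, add states in Sat(¬wait ∧ idle) with every successor in Z. Already a fixed point.
Sat(A[(¬wait ∧ idle) U idle]) = {0, 1, 3, 4, 5, 6, 7}
2 ∉ Sat(A[(¬wait ∧ idle) U idle]) = {0, 1, 3, 4, 5, 6, 7}, so the formula does not hold at 2.

No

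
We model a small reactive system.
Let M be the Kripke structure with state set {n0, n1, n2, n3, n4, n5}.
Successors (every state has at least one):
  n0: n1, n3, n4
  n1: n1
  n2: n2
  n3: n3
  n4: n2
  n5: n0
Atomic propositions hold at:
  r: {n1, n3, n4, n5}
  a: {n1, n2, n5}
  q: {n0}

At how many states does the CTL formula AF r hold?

5

AF r: least fixpoint, start Z0 = {n1, n3, n4, n5}, add states with every successor in Z. Z1 = {n0, n1, n3, n4, n5}; fixed.
Sat(AF r) = {n0, n1, n3, n4, n5}
|Sat(AF r)| = |{n0, n1, n3, n4, n5}| = 5.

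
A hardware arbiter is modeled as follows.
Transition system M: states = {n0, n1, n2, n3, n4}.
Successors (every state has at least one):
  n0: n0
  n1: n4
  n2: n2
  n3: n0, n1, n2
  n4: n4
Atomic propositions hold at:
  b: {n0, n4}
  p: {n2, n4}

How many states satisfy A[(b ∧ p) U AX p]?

Sat(b ∧ p) = {n4}
Sat(AX p) = {s : every successor in {n2, n4}} = {n1, n2, n4}
A[(b ∧ p) U AX p]: least fixpoint, start Z0 = Sat(AX p) = {n1, n2, n4}, add states in Sat(b ∧ p) with every successor in Z. Already a fixed point.
Sat(A[(b ∧ p) U AX p]) = {n1, n2, n4}
|Sat(A[(b ∧ p) U AX p])| = |{n1, n2, n4}| = 3.

3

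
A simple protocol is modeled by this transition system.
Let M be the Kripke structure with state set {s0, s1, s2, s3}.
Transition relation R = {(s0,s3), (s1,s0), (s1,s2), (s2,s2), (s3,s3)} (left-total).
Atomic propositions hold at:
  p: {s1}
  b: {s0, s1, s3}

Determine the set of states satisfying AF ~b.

Sat(~b) = {s2}
AF ~b: least fixpoint, start Z0 = {s2}, add states with every successor in Z. Already a fixed point.
Sat(AF ~b) = {s2}

{s2}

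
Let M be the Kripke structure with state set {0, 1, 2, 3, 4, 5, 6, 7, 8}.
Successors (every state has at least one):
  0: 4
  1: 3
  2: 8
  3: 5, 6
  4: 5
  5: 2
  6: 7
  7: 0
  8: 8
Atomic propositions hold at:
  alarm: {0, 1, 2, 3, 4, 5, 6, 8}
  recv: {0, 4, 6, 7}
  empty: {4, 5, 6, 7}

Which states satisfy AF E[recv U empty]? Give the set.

{0, 1, 3, 4, 5, 6, 7}

E[recv U empty]: least fixpoint, start Z0 = Sat(empty) = {4, 5, 6, 7}, add states in Sat(recv) with some successor in Z. Z1 = {0, 4, 5, 6, 7}; fixed.
Sat(E[recv U empty]) = {0, 4, 5, 6, 7}
AF E[recv U empty]: least fixpoint, start Z0 = {0, 4, 5, 6, 7}, add states with every successor in Z. Z1 = {0, 3, 4, 5, 6, 7}; Z2 = {0, 1, 3, 4, 5, 6, 7}; fixed.
Sat(AF E[recv U empty]) = {0, 1, 3, 4, 5, 6, 7}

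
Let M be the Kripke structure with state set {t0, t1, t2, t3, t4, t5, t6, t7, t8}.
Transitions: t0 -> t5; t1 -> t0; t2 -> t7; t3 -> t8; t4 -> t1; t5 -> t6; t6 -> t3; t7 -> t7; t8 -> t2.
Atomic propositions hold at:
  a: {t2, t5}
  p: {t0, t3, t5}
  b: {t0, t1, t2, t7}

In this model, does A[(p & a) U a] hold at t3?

No

Sat(p & a) = {t5}
A[(p & a) U a]: least fixpoint, start Z0 = Sat(a) = {t2, t5}, add states in Sat(p & a) with every successor in Z. Already a fixed point.
Sat(A[(p & a) U a]) = {t2, t5}
t3 ∉ Sat(A[(p & a) U a]) = {t2, t5}, so the formula does not hold at t3.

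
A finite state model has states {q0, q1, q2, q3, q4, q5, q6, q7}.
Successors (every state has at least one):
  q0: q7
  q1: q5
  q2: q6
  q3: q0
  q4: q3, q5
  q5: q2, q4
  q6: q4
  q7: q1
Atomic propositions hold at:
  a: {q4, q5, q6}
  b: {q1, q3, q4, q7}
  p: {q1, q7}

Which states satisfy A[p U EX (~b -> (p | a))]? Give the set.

Sat(~b) = {q0, q2, q5, q6}
Sat(p | a) = {q1, q4, q5, q6, q7}
Sat(~b -> (p | a)) = {q1, q3, q4, q5, q6, q7}
Sat(EX (~b -> (p | a))) = {s : some successor in {q1, q3, q4, q5, q6, q7}} = {q0, q1, q2, q4, q5, q6, q7}
A[p U EX (~b -> (p | a))]: least fixpoint, start Z0 = Sat(EX (~b -> (p | a))) = {q0, q1, q2, q4, q5, q6, q7}, add states in Sat(p) with every successor in Z. Already a fixed point.
Sat(A[p U EX (~b -> (p | a))]) = {q0, q1, q2, q4, q5, q6, q7}

{q0, q1, q2, q4, q5, q6, q7}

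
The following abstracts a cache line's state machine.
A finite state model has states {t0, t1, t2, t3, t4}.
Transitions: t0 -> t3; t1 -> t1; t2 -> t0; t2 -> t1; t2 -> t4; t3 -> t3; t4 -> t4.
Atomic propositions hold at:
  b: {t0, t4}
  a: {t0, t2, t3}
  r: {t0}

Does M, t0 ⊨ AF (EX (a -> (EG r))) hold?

No

EG r: greatest fixpoint, start Z0 = {t0}, keep only states in Sat with some successor in Z. Z1 = ∅; fixed.
Sat(EG r) = ∅
Sat(a -> (EG r)) = {t1, t4}
Sat(EX (a -> (EG r))) = {s : some successor in {t1, t4}} = {t1, t2, t4}
AF (EX (a -> (EG r))): least fixpoint, start Z0 = {t1, t2, t4}, add states with every successor in Z. Already a fixed point.
Sat(AF (EX (a -> (EG r)))) = {t1, t2, t4}
t0 ∉ Sat(AF (EX (a -> (EG r)))) = {t1, t2, t4}, so the formula does not hold at t0.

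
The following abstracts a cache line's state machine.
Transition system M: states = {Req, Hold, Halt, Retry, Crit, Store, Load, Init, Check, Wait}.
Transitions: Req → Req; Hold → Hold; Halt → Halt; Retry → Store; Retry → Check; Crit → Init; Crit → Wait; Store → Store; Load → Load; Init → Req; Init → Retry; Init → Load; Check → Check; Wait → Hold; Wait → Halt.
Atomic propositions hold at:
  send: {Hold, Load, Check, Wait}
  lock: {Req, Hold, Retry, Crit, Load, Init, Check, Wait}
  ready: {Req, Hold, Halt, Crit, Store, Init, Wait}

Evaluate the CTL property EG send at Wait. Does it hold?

Yes

EG send: greatest fixpoint, start Z0 = {Hold, Load, Check, Wait}, keep only states in Sat with some successor in Z. Already a fixed point.
Sat(EG send) = {Hold, Load, Check, Wait}
Wait ∈ Sat(EG send) = {Hold, Load, Check, Wait}, so the formula holds at Wait.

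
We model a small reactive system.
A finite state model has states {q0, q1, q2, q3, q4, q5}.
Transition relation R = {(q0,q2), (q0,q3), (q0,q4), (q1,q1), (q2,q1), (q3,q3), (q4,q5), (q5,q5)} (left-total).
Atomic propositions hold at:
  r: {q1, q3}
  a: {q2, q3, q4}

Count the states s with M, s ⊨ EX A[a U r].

4

A[a U r]: least fixpoint, start Z0 = Sat(r) = {q1, q3}, add states in Sat(a) with every successor in Z. Z1 = {q1, q2, q3}; fixed.
Sat(A[a U r]) = {q1, q2, q3}
Sat(EX A[a U r]) = {s : some successor in {q1, q2, q3}} = {q0, q1, q2, q3}
|Sat(EX A[a U r])| = |{q0, q1, q2, q3}| = 4.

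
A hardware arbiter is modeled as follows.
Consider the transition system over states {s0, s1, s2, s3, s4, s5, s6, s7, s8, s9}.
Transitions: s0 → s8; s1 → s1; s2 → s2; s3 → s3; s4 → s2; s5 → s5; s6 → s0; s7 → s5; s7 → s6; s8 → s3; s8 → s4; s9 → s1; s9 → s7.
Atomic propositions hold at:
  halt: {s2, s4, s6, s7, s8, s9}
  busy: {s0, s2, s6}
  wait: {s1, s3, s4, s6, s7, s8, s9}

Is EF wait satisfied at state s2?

No

EF wait: least fixpoint, start Z0 = {s1, s3, s4, s6, s7, s8, s9}, add states with some successor in Z. Z1 = {s0, s1, s3, s4, s6, s7, s8, s9}; fixed.
Sat(EF wait) = {s0, s1, s3, s4, s6, s7, s8, s9}
s2 ∉ Sat(EF wait) = {s0, s1, s3, s4, s6, s7, s8, s9}, so the formula does not hold at s2.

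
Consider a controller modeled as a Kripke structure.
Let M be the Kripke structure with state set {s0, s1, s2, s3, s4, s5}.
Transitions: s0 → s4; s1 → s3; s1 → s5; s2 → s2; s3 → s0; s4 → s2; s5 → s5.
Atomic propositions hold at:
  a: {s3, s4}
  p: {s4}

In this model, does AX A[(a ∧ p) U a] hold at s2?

Sat(a ∧ p) = {s4}
A[(a ∧ p) U a]: least fixpoint, start Z0 = Sat(a) = {s3, s4}, add states in Sat(a ∧ p) with every successor in Z. Already a fixed point.
Sat(A[(a ∧ p) U a]) = {s3, s4}
Sat(AX A[(a ∧ p) U a]) = {s : every successor in {s3, s4}} = {s0}
s2 ∉ Sat(AX A[(a ∧ p) U a]) = {s0}, so the formula does not hold at s2.

No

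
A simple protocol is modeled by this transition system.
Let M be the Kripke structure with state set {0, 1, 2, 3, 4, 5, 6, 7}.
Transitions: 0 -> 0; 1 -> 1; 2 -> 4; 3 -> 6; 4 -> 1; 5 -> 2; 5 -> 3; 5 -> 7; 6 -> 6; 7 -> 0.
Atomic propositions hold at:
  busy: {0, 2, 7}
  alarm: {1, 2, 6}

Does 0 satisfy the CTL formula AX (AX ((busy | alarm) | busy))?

Yes

Sat(busy | alarm) = {0, 1, 2, 6, 7}
Sat((busy | alarm) | busy) = {0, 1, 2, 6, 7}
Sat(AX ((busy | alarm) | busy)) = {s : every successor in {0, 1, 2, 6, 7}} = {0, 1, 3, 4, 6, 7}
Sat(AX (AX ((busy | alarm) | busy))) = {s : every successor in {0, 1, 3, 4, 6, 7}} = {0, 1, 2, 3, 4, 6, 7}
0 ∈ Sat(AX (AX ((busy | alarm) | busy))) = {0, 1, 2, 3, 4, 6, 7}, so the formula holds at 0.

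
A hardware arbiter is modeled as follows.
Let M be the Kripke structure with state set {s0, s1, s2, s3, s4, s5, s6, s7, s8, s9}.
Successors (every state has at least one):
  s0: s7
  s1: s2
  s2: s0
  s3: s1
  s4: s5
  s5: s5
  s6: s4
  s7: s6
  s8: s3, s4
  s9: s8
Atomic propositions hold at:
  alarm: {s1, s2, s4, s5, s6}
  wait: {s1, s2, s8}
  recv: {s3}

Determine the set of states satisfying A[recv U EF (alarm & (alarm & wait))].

{s1, s2, s3, s8, s9}

Sat(alarm & wait) = {s1, s2}
Sat(alarm & (alarm & wait)) = {s1, s2}
EF (alarm & (alarm & wait)): least fixpoint, start Z0 = {s1, s2}, add states with some successor in Z. Z1 = {s1, s2, s3}; Z2 = {s1, s2, s3, s8}; Z3 = {s1, s2, s3, s8, s9}; fixed.
Sat(EF (alarm & (alarm & wait))) = {s1, s2, s3, s8, s9}
A[recv U EF (alarm & (alarm & wait))]: least fixpoint, start Z0 = Sat(EF (alarm & (alarm & wait))) = {s1, s2, s3, s8, s9}, add states in Sat(recv) with every successor in Z. Already a fixed point.
Sat(A[recv U EF (alarm & (alarm & wait))]) = {s1, s2, s3, s8, s9}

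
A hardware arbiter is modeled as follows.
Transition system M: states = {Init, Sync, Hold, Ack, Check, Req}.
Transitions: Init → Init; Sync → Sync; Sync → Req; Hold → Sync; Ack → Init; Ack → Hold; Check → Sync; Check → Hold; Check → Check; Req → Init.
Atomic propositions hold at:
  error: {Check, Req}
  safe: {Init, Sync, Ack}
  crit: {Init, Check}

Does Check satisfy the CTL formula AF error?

AF error: least fixpoint, start Z0 = {Check, Req}, add states with every successor in Z. Already a fixed point.
Sat(AF error) = {Check, Req}
Check ∈ Sat(AF error) = {Check, Req}, so the formula holds at Check.

Yes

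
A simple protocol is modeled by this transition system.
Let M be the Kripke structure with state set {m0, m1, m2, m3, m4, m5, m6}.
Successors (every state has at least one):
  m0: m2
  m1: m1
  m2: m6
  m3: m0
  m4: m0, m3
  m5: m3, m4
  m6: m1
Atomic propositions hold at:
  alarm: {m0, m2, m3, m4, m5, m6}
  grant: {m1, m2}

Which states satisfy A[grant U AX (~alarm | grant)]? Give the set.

{m0, m1, m2, m6}

Sat(~alarm) = {m1}
Sat(~alarm | grant) = {m1, m2}
Sat(AX (~alarm | grant)) = {s : every successor in {m1, m2}} = {m0, m1, m6}
A[grant U AX (~alarm | grant)]: least fixpoint, start Z0 = Sat(AX (~alarm | grant)) = {m0, m1, m6}, add states in Sat(grant) with every successor in Z. Z1 = {m0, m1, m2, m6}; fixed.
Sat(A[grant U AX (~alarm | grant)]) = {m0, m1, m2, m6}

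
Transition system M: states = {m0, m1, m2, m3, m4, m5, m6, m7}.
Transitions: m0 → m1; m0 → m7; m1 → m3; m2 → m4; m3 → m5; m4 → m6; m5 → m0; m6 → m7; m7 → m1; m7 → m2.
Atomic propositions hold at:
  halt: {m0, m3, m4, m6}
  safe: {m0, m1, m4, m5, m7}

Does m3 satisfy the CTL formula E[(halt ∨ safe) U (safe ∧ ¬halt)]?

Sat(halt ∨ safe) = {m0, m1, m3, m4, m5, m6, m7}
Sat(¬halt) = {m1, m2, m5, m7}
Sat(safe ∧ ¬halt) = {m1, m5, m7}
E[(halt ∨ safe) U (safe ∧ ¬halt)]: least fixpoint, start Z0 = Sat((safe ∧ ¬halt)) = {m1, m5, m7}, add states in Sat(halt ∨ safe) with some successor in Z. Z1 = {m0, m1, m3, m5, m6, m7}; Z2 = {m0, m1, m3, m4, m5, m6, m7}; fixed.
Sat(E[(halt ∨ safe) U (safe ∧ ¬halt)]) = {m0, m1, m3, m4, m5, m6, m7}
m3 ∈ Sat(E[(halt ∨ safe) U (safe ∧ ¬halt)]) = {m0, m1, m3, m4, m5, m6, m7}, so the formula holds at m3.

Yes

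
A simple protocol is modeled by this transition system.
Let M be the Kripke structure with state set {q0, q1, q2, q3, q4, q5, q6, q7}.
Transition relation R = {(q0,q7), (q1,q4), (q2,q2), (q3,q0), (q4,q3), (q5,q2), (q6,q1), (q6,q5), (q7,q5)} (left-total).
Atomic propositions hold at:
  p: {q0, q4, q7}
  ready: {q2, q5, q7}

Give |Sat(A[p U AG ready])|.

AG ready: greatest fixpoint, start Z0 = {q2, q5, q7}, keep only states in Sat with every successor in Z. Already a fixed point.
Sat(AG ready) = {q2, q5, q7}
A[p U AG ready]: least fixpoint, start Z0 = Sat(AG ready) = {q2, q5, q7}, add states in Sat(p) with every successor in Z. Z1 = {q0, q2, q5, q7}; fixed.
Sat(A[p U AG ready]) = {q0, q2, q5, q7}
|Sat(A[p U AG ready])| = |{q0, q2, q5, q7}| = 4.

4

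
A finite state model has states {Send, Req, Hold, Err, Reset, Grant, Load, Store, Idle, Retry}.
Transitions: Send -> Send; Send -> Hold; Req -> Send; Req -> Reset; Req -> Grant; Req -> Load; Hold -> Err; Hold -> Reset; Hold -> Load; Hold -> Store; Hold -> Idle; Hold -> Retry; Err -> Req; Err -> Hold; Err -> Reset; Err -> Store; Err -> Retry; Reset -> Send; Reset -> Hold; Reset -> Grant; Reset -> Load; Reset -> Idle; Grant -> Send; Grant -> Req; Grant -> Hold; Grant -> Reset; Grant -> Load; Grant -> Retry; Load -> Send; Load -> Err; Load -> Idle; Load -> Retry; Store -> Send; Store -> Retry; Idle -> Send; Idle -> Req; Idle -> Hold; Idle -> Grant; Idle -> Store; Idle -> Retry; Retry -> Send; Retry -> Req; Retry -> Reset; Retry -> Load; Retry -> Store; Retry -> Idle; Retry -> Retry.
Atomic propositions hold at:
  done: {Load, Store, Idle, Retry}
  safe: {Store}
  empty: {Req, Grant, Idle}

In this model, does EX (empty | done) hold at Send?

No

Sat(empty | done) = {Req, Grant, Load, Store, Idle, Retry}
Sat(EX (empty | done)) = {s : some successor in {Req, Grant, Load, Store, Idle, Retry}} = {Req, Hold, Err, Reset, Grant, Load, Store, Idle, Retry}
Send ∉ Sat(EX (empty | done)) = {Req, Hold, Err, Reset, Grant, Load, Store, Idle, Retry}, so the formula does not hold at Send.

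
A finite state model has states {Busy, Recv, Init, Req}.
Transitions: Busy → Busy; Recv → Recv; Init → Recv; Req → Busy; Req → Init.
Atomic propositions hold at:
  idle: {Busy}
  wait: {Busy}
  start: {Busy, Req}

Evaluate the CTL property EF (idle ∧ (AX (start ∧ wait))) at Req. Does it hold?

Sat(start ∧ wait) = {Busy}
Sat(AX (start ∧ wait)) = {s : every successor in {Busy}} = {Busy}
Sat(idle ∧ (AX (start ∧ wait))) = {Busy}
EF (idle ∧ (AX (start ∧ wait))): least fixpoint, start Z0 = {Busy}, add states with some successor in Z. Z1 = {Busy, Req}; fixed.
Sat(EF (idle ∧ (AX (start ∧ wait)))) = {Busy, Req}
Req ∈ Sat(EF (idle ∧ (AX (start ∧ wait)))) = {Busy, Req}, so the formula holds at Req.

Yes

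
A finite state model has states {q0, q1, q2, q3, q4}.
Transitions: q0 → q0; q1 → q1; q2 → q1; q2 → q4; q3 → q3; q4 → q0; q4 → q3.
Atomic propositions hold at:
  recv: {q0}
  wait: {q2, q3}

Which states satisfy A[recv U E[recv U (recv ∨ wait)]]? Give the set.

{q0, q2, q3}

Sat(recv ∨ wait) = {q0, q2, q3}
E[recv U (recv ∨ wait)]: least fixpoint, start Z0 = Sat((recv ∨ wait)) = {q0, q2, q3}, add states in Sat(recv) with some successor in Z. Already a fixed point.
Sat(E[recv U (recv ∨ wait)]) = {q0, q2, q3}
A[recv U E[recv U (recv ∨ wait)]]: least fixpoint, start Z0 = Sat(E[recv U (recv ∨ wait)]) = {q0, q2, q3}, add states in Sat(recv) with every successor in Z. Already a fixed point.
Sat(A[recv U E[recv U (recv ∨ wait)]]) = {q0, q2, q3}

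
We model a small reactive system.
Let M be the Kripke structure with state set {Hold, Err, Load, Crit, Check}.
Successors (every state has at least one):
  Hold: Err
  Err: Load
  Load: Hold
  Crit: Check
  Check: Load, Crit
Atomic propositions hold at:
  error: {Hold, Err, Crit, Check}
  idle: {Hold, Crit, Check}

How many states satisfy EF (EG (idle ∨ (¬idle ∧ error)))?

2

Sat(¬idle) = {Err, Load}
Sat(¬idle ∧ error) = {Err}
Sat(idle ∨ (¬idle ∧ error)) = {Hold, Err, Crit, Check}
EG (idle ∨ (¬idle ∧ error)): greatest fixpoint, start Z0 = {Hold, Err, Crit, Check}, keep only states in Sat with some successor in Z. Z1 = {Hold, Crit, Check}; Z2 = {Crit, Check}; fixed.
Sat(EG (idle ∨ (¬idle ∧ error))) = {Crit, Check}
EF (EG (idle ∨ (¬idle ∧ error))): least fixpoint, start Z0 = {Crit, Check}, add states with some successor in Z. Already a fixed point.
Sat(EF (EG (idle ∨ (¬idle ∧ error)))) = {Crit, Check}
|Sat(EF (EG (idle ∨ (¬idle ∧ error))))| = |{Crit, Check}| = 2.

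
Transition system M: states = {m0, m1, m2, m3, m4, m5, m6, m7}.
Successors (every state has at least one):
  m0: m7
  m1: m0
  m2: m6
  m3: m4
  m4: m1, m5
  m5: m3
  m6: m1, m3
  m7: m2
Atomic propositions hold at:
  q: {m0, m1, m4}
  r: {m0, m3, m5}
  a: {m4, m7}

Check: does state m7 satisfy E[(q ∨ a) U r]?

Sat(q ∨ a) = {m0, m1, m4, m7}
E[(q ∨ a) U r]: least fixpoint, start Z0 = Sat(r) = {m0, m3, m5}, add states in Sat(q ∨ a) with some successor in Z. Z1 = {m0, m1, m3, m4, m5}; fixed.
Sat(E[(q ∨ a) U r]) = {m0, m1, m3, m4, m5}
m7 ∉ Sat(E[(q ∨ a) U r]) = {m0, m1, m3, m4, m5}, so the formula does not hold at m7.

No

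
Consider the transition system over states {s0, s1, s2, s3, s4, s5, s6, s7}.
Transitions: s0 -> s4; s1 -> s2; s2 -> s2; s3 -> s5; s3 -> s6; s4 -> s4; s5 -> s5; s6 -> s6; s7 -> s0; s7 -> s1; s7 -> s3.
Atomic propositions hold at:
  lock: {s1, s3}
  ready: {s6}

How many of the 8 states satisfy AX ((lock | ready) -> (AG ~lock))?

7

Sat(lock | ready) = {s1, s3, s6}
Sat(~lock) = {s0, s2, s4, s5, s6, s7}
AG ~lock: greatest fixpoint, start Z0 = {s0, s2, s4, s5, s6, s7}, keep only states in Sat with every successor in Z. Z1 = {s0, s2, s4, s5, s6}; fixed.
Sat(AG ~lock) = {s0, s2, s4, s5, s6}
Sat((lock | ready) -> (AG ~lock)) = {s0, s2, s4, s5, s6, s7}
Sat(AX ((lock | ready) -> (AG ~lock))) = {s : every successor in {s0, s2, s4, s5, s6, s7}} = {s0, s1, s2, s3, s4, s5, s6}
|Sat(AX ((lock | ready) -> (AG ~lock)))| = |{s0, s1, s2, s3, s4, s5, s6}| = 7.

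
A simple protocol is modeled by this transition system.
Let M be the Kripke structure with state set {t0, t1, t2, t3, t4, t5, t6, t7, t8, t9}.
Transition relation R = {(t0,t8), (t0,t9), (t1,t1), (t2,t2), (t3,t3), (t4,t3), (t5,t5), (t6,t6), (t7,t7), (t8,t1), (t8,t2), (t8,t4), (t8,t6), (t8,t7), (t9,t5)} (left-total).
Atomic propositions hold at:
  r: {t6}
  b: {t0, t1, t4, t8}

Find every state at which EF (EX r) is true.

{t0, t6, t8}

Sat(EX r) = {s : some successor in {t6}} = {t6, t8}
EF (EX r): least fixpoint, start Z0 = {t6, t8}, add states with some successor in Z. Z1 = {t0, t6, t8}; fixed.
Sat(EF (EX r)) = {t0, t6, t8}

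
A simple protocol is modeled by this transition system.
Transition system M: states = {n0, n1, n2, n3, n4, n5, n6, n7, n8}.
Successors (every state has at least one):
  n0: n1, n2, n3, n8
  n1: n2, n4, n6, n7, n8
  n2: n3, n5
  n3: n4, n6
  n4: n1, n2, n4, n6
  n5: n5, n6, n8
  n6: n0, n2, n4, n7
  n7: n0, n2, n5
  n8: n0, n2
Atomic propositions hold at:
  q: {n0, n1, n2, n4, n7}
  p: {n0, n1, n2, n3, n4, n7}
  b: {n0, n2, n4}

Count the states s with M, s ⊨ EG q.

4

EG q: greatest fixpoint, start Z0 = {n0, n1, n2, n4, n7}, keep only states in Sat with some successor in Z. Z1 = {n0, n1, n4, n7}; fixed.
Sat(EG q) = {n0, n1, n4, n7}
|Sat(EG q)| = |{n0, n1, n4, n7}| = 4.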